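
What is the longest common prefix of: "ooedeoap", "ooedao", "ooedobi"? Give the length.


Words: ooedeoap, ooedao, ooedobi
  Position 0: all 'o' => match
  Position 1: all 'o' => match
  Position 2: all 'e' => match
  Position 3: all 'd' => match
  Position 4: ('e', 'a', 'o') => mismatch, stop
LCP = "ooed" (length 4)

4


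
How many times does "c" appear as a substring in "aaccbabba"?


Searching for "c" in "aaccbabba"
Scanning each position:
  Position 0: "a" => no
  Position 1: "a" => no
  Position 2: "c" => MATCH
  Position 3: "c" => MATCH
  Position 4: "b" => no
  Position 5: "a" => no
  Position 6: "b" => no
  Position 7: "b" => no
  Position 8: "a" => no
Total occurrences: 2

2


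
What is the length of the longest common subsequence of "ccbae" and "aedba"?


LCS of "ccbae" and "aedba"
DP table:
           a    e    d    b    a
      0    0    0    0    0    0
  c   0    0    0    0    0    0
  c   0    0    0    0    0    0
  b   0    0    0    0    1    1
  a   0    1    1    1    1    2
  e   0    1    2    2    2    2
LCS length = dp[5][5] = 2

2


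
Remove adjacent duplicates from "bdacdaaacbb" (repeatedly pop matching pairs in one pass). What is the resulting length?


Input: bdacdaaacbb
Stack-based adjacent duplicate removal:
  Read 'b': push. Stack: b
  Read 'd': push. Stack: bd
  Read 'a': push. Stack: bda
  Read 'c': push. Stack: bdac
  Read 'd': push. Stack: bdacd
  Read 'a': push. Stack: bdacda
  Read 'a': matches stack top 'a' => pop. Stack: bdacd
  Read 'a': push. Stack: bdacda
  Read 'c': push. Stack: bdacdac
  Read 'b': push. Stack: bdacdacb
  Read 'b': matches stack top 'b' => pop. Stack: bdacdac
Final stack: "bdacdac" (length 7)

7


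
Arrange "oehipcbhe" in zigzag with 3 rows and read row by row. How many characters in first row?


Zigzag "oehipcbhe" into 3 rows:
Placing characters:
  'o' => row 0
  'e' => row 1
  'h' => row 2
  'i' => row 1
  'p' => row 0
  'c' => row 1
  'b' => row 2
  'h' => row 1
  'e' => row 0
Rows:
  Row 0: "ope"
  Row 1: "eich"
  Row 2: "hb"
First row length: 3

3


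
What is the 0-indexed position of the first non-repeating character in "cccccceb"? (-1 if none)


Input: cccccceb
Character frequencies:
  'b': 1
  'c': 6
  'e': 1
Scanning left to right for freq == 1:
  Position 0 ('c'): freq=6, skip
  Position 1 ('c'): freq=6, skip
  Position 2 ('c'): freq=6, skip
  Position 3 ('c'): freq=6, skip
  Position 4 ('c'): freq=6, skip
  Position 5 ('c'): freq=6, skip
  Position 6 ('e'): unique! => answer = 6

6


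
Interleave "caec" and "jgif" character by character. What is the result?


Interleaving "caec" and "jgif":
  Position 0: 'c' from first, 'j' from second => "cj"
  Position 1: 'a' from first, 'g' from second => "ag"
  Position 2: 'e' from first, 'i' from second => "ei"
  Position 3: 'c' from first, 'f' from second => "cf"
Result: cjageicf

cjageicf


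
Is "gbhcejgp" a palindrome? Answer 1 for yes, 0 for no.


Input: gbhcejgp
Reversed: pgjechbg
  Compare pos 0 ('g') with pos 7 ('p'): MISMATCH
  Compare pos 1 ('b') with pos 6 ('g'): MISMATCH
  Compare pos 2 ('h') with pos 5 ('j'): MISMATCH
  Compare pos 3 ('c') with pos 4 ('e'): MISMATCH
Result: not a palindrome

0


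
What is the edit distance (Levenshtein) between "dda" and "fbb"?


Computing edit distance: "dda" -> "fbb"
DP table:
           f    b    b
      0    1    2    3
  d   1    1    2    3
  d   2    2    2    3
  a   3    3    3    3
Edit distance = dp[3][3] = 3

3


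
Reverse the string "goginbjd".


Input: goginbjd
Reading characters right to left:
  Position 7: 'd'
  Position 6: 'j'
  Position 5: 'b'
  Position 4: 'n'
  Position 3: 'i'
  Position 2: 'g'
  Position 1: 'o'
  Position 0: 'g'
Reversed: djbnigog

djbnigog


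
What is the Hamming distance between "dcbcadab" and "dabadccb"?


Comparing "dcbcadab" and "dabadccb" position by position:
  Position 0: 'd' vs 'd' => same
  Position 1: 'c' vs 'a' => differ
  Position 2: 'b' vs 'b' => same
  Position 3: 'c' vs 'a' => differ
  Position 4: 'a' vs 'd' => differ
  Position 5: 'd' vs 'c' => differ
  Position 6: 'a' vs 'c' => differ
  Position 7: 'b' vs 'b' => same
Total differences (Hamming distance): 5

5


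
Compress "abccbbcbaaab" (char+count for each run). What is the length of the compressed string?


Input: abccbbcbaaab
Runs:
  'a' x 1 => "a1"
  'b' x 1 => "b1"
  'c' x 2 => "c2"
  'b' x 2 => "b2"
  'c' x 1 => "c1"
  'b' x 1 => "b1"
  'a' x 3 => "a3"
  'b' x 1 => "b1"
Compressed: "a1b1c2b2c1b1a3b1"
Compressed length: 16

16


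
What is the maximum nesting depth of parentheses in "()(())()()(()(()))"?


Input: "()(())()()(()(()))"
Tracking depth:
  Position 0 '(': depth becomes 1
  Position 1 ')': depth becomes 0
  Position 2 '(': depth becomes 1
  Position 3 '(': depth becomes 2
  Position 4 ')': depth becomes 1
  Position 5 ')': depth becomes 0
  Position 6 '(': depth becomes 1
  Position 7 ')': depth becomes 0
  Position 8 '(': depth becomes 1
  Position 9 ')': depth becomes 0
  Position 10 '(': depth becomes 1
  Position 11 '(': depth becomes 2
  Position 12 ')': depth becomes 1
  Position 13 '(': depth becomes 2
  Position 14 '(': depth becomes 3
  Position 15 ')': depth becomes 2
  Position 16 ')': depth becomes 1
  Position 17 ')': depth becomes 0
Maximum depth reached: 3

3


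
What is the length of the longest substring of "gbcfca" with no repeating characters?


Input: "gbcfca"
Sliding window (track last position of each char):
  Position 0 ('g'): window [0,0] length 1 -- new best
  Position 1 ('b'): window [0,1] length 2 -- new best
  Position 2 ('c'): window [0,2] length 3 -- new best
  Position 3 ('f'): window [0,3] length 4 -- new best
  Position 4 ('c'): repeat (last at 2), move window start to 3
  Position 4 ('c'): window [3,4] length 2
  Position 5 ('a'): window [3,5] length 3
Longest substring with no repeats: "gbcf" with length 4

4


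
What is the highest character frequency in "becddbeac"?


Input: becddbeac
Character counts:
  'a': 1
  'b': 2
  'c': 2
  'd': 2
  'e': 2
Maximum frequency: 2

2


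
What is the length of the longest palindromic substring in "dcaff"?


Input: "dcaff"
Checking substrings for palindromes:
  [3:5] "ff" (len 2) => palindrome
Longest palindromic substring: "ff" with length 2

2


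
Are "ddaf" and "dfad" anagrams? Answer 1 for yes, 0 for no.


Strings: "ddaf", "dfad"
Sorted first:  addf
Sorted second: addf
Sorted forms match => anagrams

1


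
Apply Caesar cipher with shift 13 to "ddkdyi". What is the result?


Caesar cipher: shift "ddkdyi" by 13
  'd' (pos 3) + 13 = pos 16 = 'q'
  'd' (pos 3) + 13 = pos 16 = 'q'
  'k' (pos 10) + 13 = pos 23 = 'x'
  'd' (pos 3) + 13 = pos 16 = 'q'
  'y' (pos 24) + 13 = pos 11 = 'l'
  'i' (pos 8) + 13 = pos 21 = 'v'
Result: qqxqlv

qqxqlv


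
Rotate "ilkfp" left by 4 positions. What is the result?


Input: "ilkfp", rotate left by 4
First 4 characters: "ilkf"
Remaining characters: "p"
Concatenate remaining + first: "p" + "ilkf" = "pilkf"

pilkf


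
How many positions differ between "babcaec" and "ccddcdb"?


Comparing "babcaec" and "ccddcdb" position by position:
  Position 0: 'b' vs 'c' => DIFFER
  Position 1: 'a' vs 'c' => DIFFER
  Position 2: 'b' vs 'd' => DIFFER
  Position 3: 'c' vs 'd' => DIFFER
  Position 4: 'a' vs 'c' => DIFFER
  Position 5: 'e' vs 'd' => DIFFER
  Position 6: 'c' vs 'b' => DIFFER
Positions that differ: 7

7


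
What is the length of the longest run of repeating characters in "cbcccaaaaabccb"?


Input: "cbcccaaaaabccb"
Scanning for longest run:
  Position 1 ('b'): new char, reset run to 1
  Position 2 ('c'): new char, reset run to 1
  Position 3 ('c'): continues run of 'c', length=2
  Position 4 ('c'): continues run of 'c', length=3
  Position 5 ('a'): new char, reset run to 1
  Position 6 ('a'): continues run of 'a', length=2
  Position 7 ('a'): continues run of 'a', length=3
  Position 8 ('a'): continues run of 'a', length=4
  Position 9 ('a'): continues run of 'a', length=5
  Position 10 ('b'): new char, reset run to 1
  Position 11 ('c'): new char, reset run to 1
  Position 12 ('c'): continues run of 'c', length=2
  Position 13 ('b'): new char, reset run to 1
Longest run: 'a' with length 5

5


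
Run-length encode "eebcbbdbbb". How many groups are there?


Input: eebcbbdbbb
Scanning for consecutive runs:
  Group 1: 'e' x 2 (positions 0-1)
  Group 2: 'b' x 1 (positions 2-2)
  Group 3: 'c' x 1 (positions 3-3)
  Group 4: 'b' x 2 (positions 4-5)
  Group 5: 'd' x 1 (positions 6-6)
  Group 6: 'b' x 3 (positions 7-9)
Total groups: 6

6


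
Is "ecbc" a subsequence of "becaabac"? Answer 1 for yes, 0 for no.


Check if "ecbc" is a subsequence of "becaabac"
Greedy scan:
  Position 0 ('b'): no match needed
  Position 1 ('e'): matches sub[0] = 'e'
  Position 2 ('c'): matches sub[1] = 'c'
  Position 3 ('a'): no match needed
  Position 4 ('a'): no match needed
  Position 5 ('b'): matches sub[2] = 'b'
  Position 6 ('a'): no match needed
  Position 7 ('c'): matches sub[3] = 'c'
All 4 characters matched => is a subsequence

1


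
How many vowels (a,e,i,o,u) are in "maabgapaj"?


Input: maabgapaj
Checking each character:
  'm' at position 0: consonant
  'a' at position 1: vowel (running total: 1)
  'a' at position 2: vowel (running total: 2)
  'b' at position 3: consonant
  'g' at position 4: consonant
  'a' at position 5: vowel (running total: 3)
  'p' at position 6: consonant
  'a' at position 7: vowel (running total: 4)
  'j' at position 8: consonant
Total vowels: 4

4


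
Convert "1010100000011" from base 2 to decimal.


Input: "1010100000011" in base 2
Positional expansion:
  Digit '1' (value 1) x 2^12 = 4096
  Digit '0' (value 0) x 2^11 = 0
  Digit '1' (value 1) x 2^10 = 1024
  Digit '0' (value 0) x 2^9 = 0
  Digit '1' (value 1) x 2^8 = 256
  Digit '0' (value 0) x 2^7 = 0
  Digit '0' (value 0) x 2^6 = 0
  Digit '0' (value 0) x 2^5 = 0
  Digit '0' (value 0) x 2^4 = 0
  Digit '0' (value 0) x 2^3 = 0
  Digit '0' (value 0) x 2^2 = 0
  Digit '1' (value 1) x 2^1 = 2
  Digit '1' (value 1) x 2^0 = 1
Sum = 5379

5379


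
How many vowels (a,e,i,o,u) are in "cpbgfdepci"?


Input: cpbgfdepci
Checking each character:
  'c' at position 0: consonant
  'p' at position 1: consonant
  'b' at position 2: consonant
  'g' at position 3: consonant
  'f' at position 4: consonant
  'd' at position 5: consonant
  'e' at position 6: vowel (running total: 1)
  'p' at position 7: consonant
  'c' at position 8: consonant
  'i' at position 9: vowel (running total: 2)
Total vowels: 2

2


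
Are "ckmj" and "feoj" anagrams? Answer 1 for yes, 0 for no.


Strings: "ckmj", "feoj"
Sorted first:  cjkm
Sorted second: efjo
Differ at position 0: 'c' vs 'e' => not anagrams

0


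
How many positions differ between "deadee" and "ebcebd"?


Comparing "deadee" and "ebcebd" position by position:
  Position 0: 'd' vs 'e' => DIFFER
  Position 1: 'e' vs 'b' => DIFFER
  Position 2: 'a' vs 'c' => DIFFER
  Position 3: 'd' vs 'e' => DIFFER
  Position 4: 'e' vs 'b' => DIFFER
  Position 5: 'e' vs 'd' => DIFFER
Positions that differ: 6

6


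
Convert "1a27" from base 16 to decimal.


Input: "1a27" in base 16
Positional expansion:
  Digit '1' (value 1) x 16^3 = 4096
  Digit 'a' (value 10) x 16^2 = 2560
  Digit '2' (value 2) x 16^1 = 32
  Digit '7' (value 7) x 16^0 = 7
Sum = 6695

6695


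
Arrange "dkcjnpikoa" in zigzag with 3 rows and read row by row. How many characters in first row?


Zigzag "dkcjnpikoa" into 3 rows:
Placing characters:
  'd' => row 0
  'k' => row 1
  'c' => row 2
  'j' => row 1
  'n' => row 0
  'p' => row 1
  'i' => row 2
  'k' => row 1
  'o' => row 0
  'a' => row 1
Rows:
  Row 0: "dno"
  Row 1: "kjpka"
  Row 2: "ci"
First row length: 3

3


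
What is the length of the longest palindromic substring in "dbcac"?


Input: "dbcac"
Checking substrings for palindromes:
  [2:5] "cac" (len 3) => palindrome
Longest palindromic substring: "cac" with length 3

3


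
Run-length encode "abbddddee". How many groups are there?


Input: abbddddee
Scanning for consecutive runs:
  Group 1: 'a' x 1 (positions 0-0)
  Group 2: 'b' x 2 (positions 1-2)
  Group 3: 'd' x 4 (positions 3-6)
  Group 4: 'e' x 2 (positions 7-8)
Total groups: 4

4


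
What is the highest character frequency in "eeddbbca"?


Input: eeddbbca
Character counts:
  'a': 1
  'b': 2
  'c': 1
  'd': 2
  'e': 2
Maximum frequency: 2

2


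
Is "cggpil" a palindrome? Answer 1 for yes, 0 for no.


Input: cggpil
Reversed: lipggc
  Compare pos 0 ('c') with pos 5 ('l'): MISMATCH
  Compare pos 1 ('g') with pos 4 ('i'): MISMATCH
  Compare pos 2 ('g') with pos 3 ('p'): MISMATCH
Result: not a palindrome

0


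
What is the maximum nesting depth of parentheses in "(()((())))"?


Input: "(()((())))"
Tracking depth:
  Position 0 '(': depth becomes 1
  Position 1 '(': depth becomes 2
  Position 2 ')': depth becomes 1
  Position 3 '(': depth becomes 2
  Position 4 '(': depth becomes 3
  Position 5 '(': depth becomes 4
  Position 6 ')': depth becomes 3
  Position 7 ')': depth becomes 2
  Position 8 ')': depth becomes 1
  Position 9 ')': depth becomes 0
Maximum depth reached: 4

4


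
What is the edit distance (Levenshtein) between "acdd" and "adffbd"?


Computing edit distance: "acdd" -> "adffbd"
DP table:
           a    d    f    f    b    d
      0    1    2    3    4    5    6
  a   1    0    1    2    3    4    5
  c   2    1    1    2    3    4    5
  d   3    2    1    2    3    4    4
  d   4    3    2    2    3    4    4
Edit distance = dp[4][6] = 4

4


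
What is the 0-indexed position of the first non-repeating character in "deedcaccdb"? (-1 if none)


Input: deedcaccdb
Character frequencies:
  'a': 1
  'b': 1
  'c': 3
  'd': 3
  'e': 2
Scanning left to right for freq == 1:
  Position 0 ('d'): freq=3, skip
  Position 1 ('e'): freq=2, skip
  Position 2 ('e'): freq=2, skip
  Position 3 ('d'): freq=3, skip
  Position 4 ('c'): freq=3, skip
  Position 5 ('a'): unique! => answer = 5

5


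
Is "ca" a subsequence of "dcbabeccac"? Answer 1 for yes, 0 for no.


Check if "ca" is a subsequence of "dcbabeccac"
Greedy scan:
  Position 0 ('d'): no match needed
  Position 1 ('c'): matches sub[0] = 'c'
  Position 2 ('b'): no match needed
  Position 3 ('a'): matches sub[1] = 'a'
  Position 4 ('b'): no match needed
  Position 5 ('e'): no match needed
  Position 6 ('c'): no match needed
  Position 7 ('c'): no match needed
  Position 8 ('a'): no match needed
  Position 9 ('c'): no match needed
All 2 characters matched => is a subsequence

1


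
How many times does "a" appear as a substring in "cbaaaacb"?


Searching for "a" in "cbaaaacb"
Scanning each position:
  Position 0: "c" => no
  Position 1: "b" => no
  Position 2: "a" => MATCH
  Position 3: "a" => MATCH
  Position 4: "a" => MATCH
  Position 5: "a" => MATCH
  Position 6: "c" => no
  Position 7: "b" => no
Total occurrences: 4

4


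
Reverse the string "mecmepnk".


Input: mecmepnk
Reading characters right to left:
  Position 7: 'k'
  Position 6: 'n'
  Position 5: 'p'
  Position 4: 'e'
  Position 3: 'm'
  Position 2: 'c'
  Position 1: 'e'
  Position 0: 'm'
Reversed: knpemcem

knpemcem


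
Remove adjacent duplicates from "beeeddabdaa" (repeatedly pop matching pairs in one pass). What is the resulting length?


Input: beeeddabdaa
Stack-based adjacent duplicate removal:
  Read 'b': push. Stack: b
  Read 'e': push. Stack: be
  Read 'e': matches stack top 'e' => pop. Stack: b
  Read 'e': push. Stack: be
  Read 'd': push. Stack: bed
  Read 'd': matches stack top 'd' => pop. Stack: be
  Read 'a': push. Stack: bea
  Read 'b': push. Stack: beab
  Read 'd': push. Stack: beabd
  Read 'a': push. Stack: beabda
  Read 'a': matches stack top 'a' => pop. Stack: beabd
Final stack: "beabd" (length 5)

5


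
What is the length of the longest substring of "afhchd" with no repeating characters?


Input: "afhchd"
Sliding window (track last position of each char):
  Position 0 ('a'): window [0,0] length 1 -- new best
  Position 1 ('f'): window [0,1] length 2 -- new best
  Position 2 ('h'): window [0,2] length 3 -- new best
  Position 3 ('c'): window [0,3] length 4 -- new best
  Position 4 ('h'): repeat (last at 2), move window start to 3
  Position 4 ('h'): window [3,4] length 2
  Position 5 ('d'): window [3,5] length 3
Longest substring with no repeats: "afhc" with length 4

4


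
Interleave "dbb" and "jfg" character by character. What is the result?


Interleaving "dbb" and "jfg":
  Position 0: 'd' from first, 'j' from second => "dj"
  Position 1: 'b' from first, 'f' from second => "bf"
  Position 2: 'b' from first, 'g' from second => "bg"
Result: djbfbg

djbfbg


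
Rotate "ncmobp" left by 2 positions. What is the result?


Input: "ncmobp", rotate left by 2
First 2 characters: "nc"
Remaining characters: "mobp"
Concatenate remaining + first: "mobp" + "nc" = "mobpnc"

mobpnc


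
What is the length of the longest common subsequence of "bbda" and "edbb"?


LCS of "bbda" and "edbb"
DP table:
           e    d    b    b
      0    0    0    0    0
  b   0    0    0    1    1
  b   0    0    0    1    2
  d   0    0    1    1    2
  a   0    0    1    1    2
LCS length = dp[4][4] = 2

2


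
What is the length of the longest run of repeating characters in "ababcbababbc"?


Input: "ababcbababbc"
Scanning for longest run:
  Position 1 ('b'): new char, reset run to 1
  Position 2 ('a'): new char, reset run to 1
  Position 3 ('b'): new char, reset run to 1
  Position 4 ('c'): new char, reset run to 1
  Position 5 ('b'): new char, reset run to 1
  Position 6 ('a'): new char, reset run to 1
  Position 7 ('b'): new char, reset run to 1
  Position 8 ('a'): new char, reset run to 1
  Position 9 ('b'): new char, reset run to 1
  Position 10 ('b'): continues run of 'b', length=2
  Position 11 ('c'): new char, reset run to 1
Longest run: 'b' with length 2

2


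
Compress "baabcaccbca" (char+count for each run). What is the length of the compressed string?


Input: baabcaccbca
Runs:
  'b' x 1 => "b1"
  'a' x 2 => "a2"
  'b' x 1 => "b1"
  'c' x 1 => "c1"
  'a' x 1 => "a1"
  'c' x 2 => "c2"
  'b' x 1 => "b1"
  'c' x 1 => "c1"
  'a' x 1 => "a1"
Compressed: "b1a2b1c1a1c2b1c1a1"
Compressed length: 18

18


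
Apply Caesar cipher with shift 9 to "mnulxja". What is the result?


Caesar cipher: shift "mnulxja" by 9
  'm' (pos 12) + 9 = pos 21 = 'v'
  'n' (pos 13) + 9 = pos 22 = 'w'
  'u' (pos 20) + 9 = pos 3 = 'd'
  'l' (pos 11) + 9 = pos 20 = 'u'
  'x' (pos 23) + 9 = pos 6 = 'g'
  'j' (pos 9) + 9 = pos 18 = 's'
  'a' (pos 0) + 9 = pos 9 = 'j'
Result: vwdugsj

vwdugsj


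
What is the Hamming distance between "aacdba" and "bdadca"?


Comparing "aacdba" and "bdadca" position by position:
  Position 0: 'a' vs 'b' => differ
  Position 1: 'a' vs 'd' => differ
  Position 2: 'c' vs 'a' => differ
  Position 3: 'd' vs 'd' => same
  Position 4: 'b' vs 'c' => differ
  Position 5: 'a' vs 'a' => same
Total differences (Hamming distance): 4

4


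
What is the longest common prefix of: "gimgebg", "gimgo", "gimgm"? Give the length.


Words: gimgebg, gimgo, gimgm
  Position 0: all 'g' => match
  Position 1: all 'i' => match
  Position 2: all 'm' => match
  Position 3: all 'g' => match
  Position 4: ('e', 'o', 'm') => mismatch, stop
LCP = "gimg" (length 4)

4


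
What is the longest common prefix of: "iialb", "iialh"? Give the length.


Words: iialb, iialh
  Position 0: all 'i' => match
  Position 1: all 'i' => match
  Position 2: all 'a' => match
  Position 3: all 'l' => match
  Position 4: ('b', 'h') => mismatch, stop
LCP = "iial" (length 4)

4


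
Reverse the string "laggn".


Input: laggn
Reading characters right to left:
  Position 4: 'n'
  Position 3: 'g'
  Position 2: 'g'
  Position 1: 'a'
  Position 0: 'l'
Reversed: nggal

nggal


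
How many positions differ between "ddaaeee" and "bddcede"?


Comparing "ddaaeee" and "bddcede" position by position:
  Position 0: 'd' vs 'b' => DIFFER
  Position 1: 'd' vs 'd' => same
  Position 2: 'a' vs 'd' => DIFFER
  Position 3: 'a' vs 'c' => DIFFER
  Position 4: 'e' vs 'e' => same
  Position 5: 'e' vs 'd' => DIFFER
  Position 6: 'e' vs 'e' => same
Positions that differ: 4

4


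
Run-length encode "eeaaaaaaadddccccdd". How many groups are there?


Input: eeaaaaaaadddccccdd
Scanning for consecutive runs:
  Group 1: 'e' x 2 (positions 0-1)
  Group 2: 'a' x 7 (positions 2-8)
  Group 3: 'd' x 3 (positions 9-11)
  Group 4: 'c' x 4 (positions 12-15)
  Group 5: 'd' x 2 (positions 16-17)
Total groups: 5

5


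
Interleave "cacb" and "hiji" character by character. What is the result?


Interleaving "cacb" and "hiji":
  Position 0: 'c' from first, 'h' from second => "ch"
  Position 1: 'a' from first, 'i' from second => "ai"
  Position 2: 'c' from first, 'j' from second => "cj"
  Position 3: 'b' from first, 'i' from second => "bi"
Result: chaicjbi

chaicjbi


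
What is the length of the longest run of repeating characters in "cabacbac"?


Input: "cabacbac"
Scanning for longest run:
  Position 1 ('a'): new char, reset run to 1
  Position 2 ('b'): new char, reset run to 1
  Position 3 ('a'): new char, reset run to 1
  Position 4 ('c'): new char, reset run to 1
  Position 5 ('b'): new char, reset run to 1
  Position 6 ('a'): new char, reset run to 1
  Position 7 ('c'): new char, reset run to 1
Longest run: 'c' with length 1

1


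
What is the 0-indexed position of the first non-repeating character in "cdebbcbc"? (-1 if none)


Input: cdebbcbc
Character frequencies:
  'b': 3
  'c': 3
  'd': 1
  'e': 1
Scanning left to right for freq == 1:
  Position 0 ('c'): freq=3, skip
  Position 1 ('d'): unique! => answer = 1

1


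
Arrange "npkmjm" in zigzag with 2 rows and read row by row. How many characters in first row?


Zigzag "npkmjm" into 2 rows:
Placing characters:
  'n' => row 0
  'p' => row 1
  'k' => row 0
  'm' => row 1
  'j' => row 0
  'm' => row 1
Rows:
  Row 0: "nkj"
  Row 1: "pmm"
First row length: 3

3


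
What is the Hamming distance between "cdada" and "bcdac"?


Comparing "cdada" and "bcdac" position by position:
  Position 0: 'c' vs 'b' => differ
  Position 1: 'd' vs 'c' => differ
  Position 2: 'a' vs 'd' => differ
  Position 3: 'd' vs 'a' => differ
  Position 4: 'a' vs 'c' => differ
Total differences (Hamming distance): 5

5


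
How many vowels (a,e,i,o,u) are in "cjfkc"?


Input: cjfkc
Checking each character:
  'c' at position 0: consonant
  'j' at position 1: consonant
  'f' at position 2: consonant
  'k' at position 3: consonant
  'c' at position 4: consonant
Total vowels: 0

0


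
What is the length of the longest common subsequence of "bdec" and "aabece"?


LCS of "bdec" and "aabece"
DP table:
           a    a    b    e    c    e
      0    0    0    0    0    0    0
  b   0    0    0    1    1    1    1
  d   0    0    0    1    1    1    1
  e   0    0    0    1    2    2    2
  c   0    0    0    1    2    3    3
LCS length = dp[4][6] = 3

3


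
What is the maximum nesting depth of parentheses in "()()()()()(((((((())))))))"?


Input: "()()()()()(((((((())))))))"
Tracking depth:
  Position 0 '(': depth becomes 1
  Position 1 ')': depth becomes 0
  Position 2 '(': depth becomes 1
  Position 3 ')': depth becomes 0
  Position 4 '(': depth becomes 1
  Position 5 ')': depth becomes 0
  Position 6 '(': depth becomes 1
  Position 7 ')': depth becomes 0
  Position 8 '(': depth becomes 1
  Position 9 ')': depth becomes 0
  Position 10 '(': depth becomes 1
  Position 11 '(': depth becomes 2
  Position 12 '(': depth becomes 3
  Position 13 '(': depth becomes 4
  Position 14 '(': depth becomes 5
  Position 15 '(': depth becomes 6
  Position 16 '(': depth becomes 7
  Position 17 '(': depth becomes 8
  Position 18 ')': depth becomes 7
  Position 19 ')': depth becomes 6
  Position 20 ')': depth becomes 5
  Position 21 ')': depth becomes 4
  Position 22 ')': depth becomes 3
  Position 23 ')': depth becomes 2
  Position 24 ')': depth becomes 1
  Position 25 ')': depth becomes 0
Maximum depth reached: 8

8


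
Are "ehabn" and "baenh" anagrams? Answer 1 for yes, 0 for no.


Strings: "ehabn", "baenh"
Sorted first:  abehn
Sorted second: abehn
Sorted forms match => anagrams

1


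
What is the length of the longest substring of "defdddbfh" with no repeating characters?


Input: "defdddbfh"
Sliding window (track last position of each char):
  Position 0 ('d'): window [0,0] length 1 -- new best
  Position 1 ('e'): window [0,1] length 2 -- new best
  Position 2 ('f'): window [0,2] length 3 -- new best
  Position 3 ('d'): repeat (last at 0), move window start to 1
  Position 3 ('d'): window [1,3] length 3
  Position 4 ('d'): repeat (last at 3), move window start to 4
  Position 4 ('d'): window [4,4] length 1
  Position 5 ('d'): repeat (last at 4), move window start to 5
  Position 5 ('d'): window [5,5] length 1
  Position 6 ('b'): window [5,6] length 2
  Position 7 ('f'): window [5,7] length 3
  Position 8 ('h'): window [5,8] length 4 -- new best
Longest substring with no repeats: "dbfh" with length 4

4


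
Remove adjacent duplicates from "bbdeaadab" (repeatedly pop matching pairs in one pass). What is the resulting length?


Input: bbdeaadab
Stack-based adjacent duplicate removal:
  Read 'b': push. Stack: b
  Read 'b': matches stack top 'b' => pop. Stack: (empty)
  Read 'd': push. Stack: d
  Read 'e': push. Stack: de
  Read 'a': push. Stack: dea
  Read 'a': matches stack top 'a' => pop. Stack: de
  Read 'd': push. Stack: ded
  Read 'a': push. Stack: deda
  Read 'b': push. Stack: dedab
Final stack: "dedab" (length 5)

5


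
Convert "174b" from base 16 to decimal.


Input: "174b" in base 16
Positional expansion:
  Digit '1' (value 1) x 16^3 = 4096
  Digit '7' (value 7) x 16^2 = 1792
  Digit '4' (value 4) x 16^1 = 64
  Digit 'b' (value 11) x 16^0 = 11
Sum = 5963

5963


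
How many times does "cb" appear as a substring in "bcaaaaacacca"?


Searching for "cb" in "bcaaaaacacca"
Scanning each position:
  Position 0: "bc" => no
  Position 1: "ca" => no
  Position 2: "aa" => no
  Position 3: "aa" => no
  Position 4: "aa" => no
  Position 5: "aa" => no
  Position 6: "ac" => no
  Position 7: "ca" => no
  Position 8: "ac" => no
  Position 9: "cc" => no
  Position 10: "ca" => no
Total occurrences: 0

0


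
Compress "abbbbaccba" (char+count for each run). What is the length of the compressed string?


Input: abbbbaccba
Runs:
  'a' x 1 => "a1"
  'b' x 4 => "b4"
  'a' x 1 => "a1"
  'c' x 2 => "c2"
  'b' x 1 => "b1"
  'a' x 1 => "a1"
Compressed: "a1b4a1c2b1a1"
Compressed length: 12

12


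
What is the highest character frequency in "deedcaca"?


Input: deedcaca
Character counts:
  'a': 2
  'c': 2
  'd': 2
  'e': 2
Maximum frequency: 2

2


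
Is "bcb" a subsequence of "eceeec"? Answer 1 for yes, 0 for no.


Check if "bcb" is a subsequence of "eceeec"
Greedy scan:
  Position 0 ('e'): no match needed
  Position 1 ('c'): no match needed
  Position 2 ('e'): no match needed
  Position 3 ('e'): no match needed
  Position 4 ('e'): no match needed
  Position 5 ('c'): no match needed
Only matched 0/3 characters => not a subsequence

0


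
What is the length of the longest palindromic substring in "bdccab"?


Input: "bdccab"
Checking substrings for palindromes:
  [2:4] "cc" (len 2) => palindrome
Longest palindromic substring: "cc" with length 2

2


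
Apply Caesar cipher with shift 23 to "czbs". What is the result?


Caesar cipher: shift "czbs" by 23
  'c' (pos 2) + 23 = pos 25 = 'z'
  'z' (pos 25) + 23 = pos 22 = 'w'
  'b' (pos 1) + 23 = pos 24 = 'y'
  's' (pos 18) + 23 = pos 15 = 'p'
Result: zwyp

zwyp


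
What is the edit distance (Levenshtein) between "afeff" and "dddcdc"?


Computing edit distance: "afeff" -> "dddcdc"
DP table:
           d    d    d    c    d    c
      0    1    2    3    4    5    6
  a   1    1    2    3    4    5    6
  f   2    2    2    3    4    5    6
  e   3    3    3    3    4    5    6
  f   4    4    4    4    4    5    6
  f   5    5    5    5    5    5    6
Edit distance = dp[5][6] = 6

6


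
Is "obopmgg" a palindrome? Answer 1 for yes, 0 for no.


Input: obopmgg
Reversed: ggmpobo
  Compare pos 0 ('o') with pos 6 ('g'): MISMATCH
  Compare pos 1 ('b') with pos 5 ('g'): MISMATCH
  Compare pos 2 ('o') with pos 4 ('m'): MISMATCH
Result: not a palindrome

0


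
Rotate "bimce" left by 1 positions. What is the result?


Input: "bimce", rotate left by 1
First 1 characters: "b"
Remaining characters: "imce"
Concatenate remaining + first: "imce" + "b" = "imceb"

imceb


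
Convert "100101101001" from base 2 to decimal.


Input: "100101101001" in base 2
Positional expansion:
  Digit '1' (value 1) x 2^11 = 2048
  Digit '0' (value 0) x 2^10 = 0
  Digit '0' (value 0) x 2^9 = 0
  Digit '1' (value 1) x 2^8 = 256
  Digit '0' (value 0) x 2^7 = 0
  Digit '1' (value 1) x 2^6 = 64
  Digit '1' (value 1) x 2^5 = 32
  Digit '0' (value 0) x 2^4 = 0
  Digit '1' (value 1) x 2^3 = 8
  Digit '0' (value 0) x 2^2 = 0
  Digit '0' (value 0) x 2^1 = 0
  Digit '1' (value 1) x 2^0 = 1
Sum = 2409

2409


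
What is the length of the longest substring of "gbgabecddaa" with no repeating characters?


Input: "gbgabecddaa"
Sliding window (track last position of each char):
  Position 0 ('g'): window [0,0] length 1 -- new best
  Position 1 ('b'): window [0,1] length 2 -- new best
  Position 2 ('g'): repeat (last at 0), move window start to 1
  Position 2 ('g'): window [1,2] length 2
  Position 3 ('a'): window [1,3] length 3 -- new best
  Position 4 ('b'): repeat (last at 1), move window start to 2
  Position 4 ('b'): window [2,4] length 3
  Position 5 ('e'): window [2,5] length 4 -- new best
  Position 6 ('c'): window [2,6] length 5 -- new best
  Position 7 ('d'): window [2,7] length 6 -- new best
  Position 8 ('d'): repeat (last at 7), move window start to 8
  Position 8 ('d'): window [8,8] length 1
  Position 9 ('a'): window [8,9] length 2
  Position 10 ('a'): repeat (last at 9), move window start to 10
  Position 10 ('a'): window [10,10] length 1
Longest substring with no repeats: "gabecd" with length 6

6


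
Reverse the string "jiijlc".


Input: jiijlc
Reading characters right to left:
  Position 5: 'c'
  Position 4: 'l'
  Position 3: 'j'
  Position 2: 'i'
  Position 1: 'i'
  Position 0: 'j'
Reversed: cljiij

cljiij


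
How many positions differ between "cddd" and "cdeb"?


Comparing "cddd" and "cdeb" position by position:
  Position 0: 'c' vs 'c' => same
  Position 1: 'd' vs 'd' => same
  Position 2: 'd' vs 'e' => DIFFER
  Position 3: 'd' vs 'b' => DIFFER
Positions that differ: 2

2


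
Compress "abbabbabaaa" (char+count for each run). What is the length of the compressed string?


Input: abbabbabaaa
Runs:
  'a' x 1 => "a1"
  'b' x 2 => "b2"
  'a' x 1 => "a1"
  'b' x 2 => "b2"
  'a' x 1 => "a1"
  'b' x 1 => "b1"
  'a' x 3 => "a3"
Compressed: "a1b2a1b2a1b1a3"
Compressed length: 14

14


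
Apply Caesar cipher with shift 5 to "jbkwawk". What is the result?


Caesar cipher: shift "jbkwawk" by 5
  'j' (pos 9) + 5 = pos 14 = 'o'
  'b' (pos 1) + 5 = pos 6 = 'g'
  'k' (pos 10) + 5 = pos 15 = 'p'
  'w' (pos 22) + 5 = pos 1 = 'b'
  'a' (pos 0) + 5 = pos 5 = 'f'
  'w' (pos 22) + 5 = pos 1 = 'b'
  'k' (pos 10) + 5 = pos 15 = 'p'
Result: ogpbfbp

ogpbfbp


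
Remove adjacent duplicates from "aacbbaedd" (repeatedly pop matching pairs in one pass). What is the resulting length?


Input: aacbbaedd
Stack-based adjacent duplicate removal:
  Read 'a': push. Stack: a
  Read 'a': matches stack top 'a' => pop. Stack: (empty)
  Read 'c': push. Stack: c
  Read 'b': push. Stack: cb
  Read 'b': matches stack top 'b' => pop. Stack: c
  Read 'a': push. Stack: ca
  Read 'e': push. Stack: cae
  Read 'd': push. Stack: caed
  Read 'd': matches stack top 'd' => pop. Stack: cae
Final stack: "cae" (length 3)

3


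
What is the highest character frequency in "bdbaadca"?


Input: bdbaadca
Character counts:
  'a': 3
  'b': 2
  'c': 1
  'd': 2
Maximum frequency: 3

3


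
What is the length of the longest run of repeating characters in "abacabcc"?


Input: "abacabcc"
Scanning for longest run:
  Position 1 ('b'): new char, reset run to 1
  Position 2 ('a'): new char, reset run to 1
  Position 3 ('c'): new char, reset run to 1
  Position 4 ('a'): new char, reset run to 1
  Position 5 ('b'): new char, reset run to 1
  Position 6 ('c'): new char, reset run to 1
  Position 7 ('c'): continues run of 'c', length=2
Longest run: 'c' with length 2

2


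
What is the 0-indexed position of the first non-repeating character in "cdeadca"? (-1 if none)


Input: cdeadca
Character frequencies:
  'a': 2
  'c': 2
  'd': 2
  'e': 1
Scanning left to right for freq == 1:
  Position 0 ('c'): freq=2, skip
  Position 1 ('d'): freq=2, skip
  Position 2 ('e'): unique! => answer = 2

2


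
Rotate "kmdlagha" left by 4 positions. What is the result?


Input: "kmdlagha", rotate left by 4
First 4 characters: "kmdl"
Remaining characters: "agha"
Concatenate remaining + first: "agha" + "kmdl" = "aghakmdl"

aghakmdl


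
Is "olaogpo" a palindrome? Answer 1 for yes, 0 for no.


Input: olaogpo
Reversed: opgoalo
  Compare pos 0 ('o') with pos 6 ('o'): match
  Compare pos 1 ('l') with pos 5 ('p'): MISMATCH
  Compare pos 2 ('a') with pos 4 ('g'): MISMATCH
Result: not a palindrome

0


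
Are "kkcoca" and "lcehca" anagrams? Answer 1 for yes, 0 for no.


Strings: "kkcoca", "lcehca"
Sorted first:  acckko
Sorted second: accehl
Differ at position 3: 'k' vs 'e' => not anagrams

0


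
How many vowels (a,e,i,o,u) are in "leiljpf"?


Input: leiljpf
Checking each character:
  'l' at position 0: consonant
  'e' at position 1: vowel (running total: 1)
  'i' at position 2: vowel (running total: 2)
  'l' at position 3: consonant
  'j' at position 4: consonant
  'p' at position 5: consonant
  'f' at position 6: consonant
Total vowels: 2

2


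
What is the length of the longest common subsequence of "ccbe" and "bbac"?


LCS of "ccbe" and "bbac"
DP table:
           b    b    a    c
      0    0    0    0    0
  c   0    0    0    0    1
  c   0    0    0    0    1
  b   0    1    1    1    1
  e   0    1    1    1    1
LCS length = dp[4][4] = 1

1


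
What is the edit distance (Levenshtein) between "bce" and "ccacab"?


Computing edit distance: "bce" -> "ccacab"
DP table:
           c    c    a    c    a    b
      0    1    2    3    4    5    6
  b   1    1    2    3    4    5    5
  c   2    1    1    2    3    4    5
  e   3    2    2    2    3    4    5
Edit distance = dp[3][6] = 5

5


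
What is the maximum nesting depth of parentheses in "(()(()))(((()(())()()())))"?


Input: "(()(()))(((()(())()()())))"
Tracking depth:
  Position 0 '(': depth becomes 1
  Position 1 '(': depth becomes 2
  Position 2 ')': depth becomes 1
  Position 3 '(': depth becomes 2
  Position 4 '(': depth becomes 3
  Position 5 ')': depth becomes 2
  Position 6 ')': depth becomes 1
  Position 7 ')': depth becomes 0
  Position 8 '(': depth becomes 1
  Position 9 '(': depth becomes 2
  Position 10 '(': depth becomes 3
  Position 11 '(': depth becomes 4
  Position 12 ')': depth becomes 3
  Position 13 '(': depth becomes 4
  Position 14 '(': depth becomes 5
  Position 15 ')': depth becomes 4
  Position 16 ')': depth becomes 3
  Position 17 '(': depth becomes 4
  Position 18 ')': depth becomes 3
  Position 19 '(': depth becomes 4
  Position 20 ')': depth becomes 3
  Position 21 '(': depth becomes 4
  Position 22 ')': depth becomes 3
  Position 23 ')': depth becomes 2
  Position 24 ')': depth becomes 1
  Position 25 ')': depth becomes 0
Maximum depth reached: 5

5


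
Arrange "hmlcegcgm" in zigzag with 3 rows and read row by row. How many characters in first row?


Zigzag "hmlcegcgm" into 3 rows:
Placing characters:
  'h' => row 0
  'm' => row 1
  'l' => row 2
  'c' => row 1
  'e' => row 0
  'g' => row 1
  'c' => row 2
  'g' => row 1
  'm' => row 0
Rows:
  Row 0: "hem"
  Row 1: "mcgg"
  Row 2: "lc"
First row length: 3

3


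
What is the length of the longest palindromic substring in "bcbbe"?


Input: "bcbbe"
Checking substrings for palindromes:
  [0:3] "bcb" (len 3) => palindrome
  [2:4] "bb" (len 2) => palindrome
Longest palindromic substring: "bcb" with length 3

3


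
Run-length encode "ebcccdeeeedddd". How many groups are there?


Input: ebcccdeeeedddd
Scanning for consecutive runs:
  Group 1: 'e' x 1 (positions 0-0)
  Group 2: 'b' x 1 (positions 1-1)
  Group 3: 'c' x 3 (positions 2-4)
  Group 4: 'd' x 1 (positions 5-5)
  Group 5: 'e' x 4 (positions 6-9)
  Group 6: 'd' x 4 (positions 10-13)
Total groups: 6

6


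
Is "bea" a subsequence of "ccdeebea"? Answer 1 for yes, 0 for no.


Check if "bea" is a subsequence of "ccdeebea"
Greedy scan:
  Position 0 ('c'): no match needed
  Position 1 ('c'): no match needed
  Position 2 ('d'): no match needed
  Position 3 ('e'): no match needed
  Position 4 ('e'): no match needed
  Position 5 ('b'): matches sub[0] = 'b'
  Position 6 ('e'): matches sub[1] = 'e'
  Position 7 ('a'): matches sub[2] = 'a'
All 3 characters matched => is a subsequence

1


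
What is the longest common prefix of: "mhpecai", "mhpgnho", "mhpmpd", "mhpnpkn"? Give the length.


Words: mhpecai, mhpgnho, mhpmpd, mhpnpkn
  Position 0: all 'm' => match
  Position 1: all 'h' => match
  Position 2: all 'p' => match
  Position 3: ('e', 'g', 'm', 'n') => mismatch, stop
LCP = "mhp" (length 3)

3


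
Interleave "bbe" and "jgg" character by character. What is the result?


Interleaving "bbe" and "jgg":
  Position 0: 'b' from first, 'j' from second => "bj"
  Position 1: 'b' from first, 'g' from second => "bg"
  Position 2: 'e' from first, 'g' from second => "eg"
Result: bjbgeg

bjbgeg


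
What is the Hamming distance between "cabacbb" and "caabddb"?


Comparing "cabacbb" and "caabddb" position by position:
  Position 0: 'c' vs 'c' => same
  Position 1: 'a' vs 'a' => same
  Position 2: 'b' vs 'a' => differ
  Position 3: 'a' vs 'b' => differ
  Position 4: 'c' vs 'd' => differ
  Position 5: 'b' vs 'd' => differ
  Position 6: 'b' vs 'b' => same
Total differences (Hamming distance): 4

4


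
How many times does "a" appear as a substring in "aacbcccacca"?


Searching for "a" in "aacbcccacca"
Scanning each position:
  Position 0: "a" => MATCH
  Position 1: "a" => MATCH
  Position 2: "c" => no
  Position 3: "b" => no
  Position 4: "c" => no
  Position 5: "c" => no
  Position 6: "c" => no
  Position 7: "a" => MATCH
  Position 8: "c" => no
  Position 9: "c" => no
  Position 10: "a" => MATCH
Total occurrences: 4

4


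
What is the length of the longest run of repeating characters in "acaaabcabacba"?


Input: "acaaabcabacba"
Scanning for longest run:
  Position 1 ('c'): new char, reset run to 1
  Position 2 ('a'): new char, reset run to 1
  Position 3 ('a'): continues run of 'a', length=2
  Position 4 ('a'): continues run of 'a', length=3
  Position 5 ('b'): new char, reset run to 1
  Position 6 ('c'): new char, reset run to 1
  Position 7 ('a'): new char, reset run to 1
  Position 8 ('b'): new char, reset run to 1
  Position 9 ('a'): new char, reset run to 1
  Position 10 ('c'): new char, reset run to 1
  Position 11 ('b'): new char, reset run to 1
  Position 12 ('a'): new char, reset run to 1
Longest run: 'a' with length 3

3


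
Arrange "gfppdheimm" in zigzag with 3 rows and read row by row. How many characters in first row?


Zigzag "gfppdheimm" into 3 rows:
Placing characters:
  'g' => row 0
  'f' => row 1
  'p' => row 2
  'p' => row 1
  'd' => row 0
  'h' => row 1
  'e' => row 2
  'i' => row 1
  'm' => row 0
  'm' => row 1
Rows:
  Row 0: "gdm"
  Row 1: "fphim"
  Row 2: "pe"
First row length: 3

3


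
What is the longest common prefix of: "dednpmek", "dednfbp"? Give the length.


Words: dednpmek, dednfbp
  Position 0: all 'd' => match
  Position 1: all 'e' => match
  Position 2: all 'd' => match
  Position 3: all 'n' => match
  Position 4: ('p', 'f') => mismatch, stop
LCP = "dedn" (length 4)

4


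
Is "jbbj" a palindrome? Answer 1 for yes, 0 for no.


Input: jbbj
Reversed: jbbj
  Compare pos 0 ('j') with pos 3 ('j'): match
  Compare pos 1 ('b') with pos 2 ('b'): match
Result: palindrome

1
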